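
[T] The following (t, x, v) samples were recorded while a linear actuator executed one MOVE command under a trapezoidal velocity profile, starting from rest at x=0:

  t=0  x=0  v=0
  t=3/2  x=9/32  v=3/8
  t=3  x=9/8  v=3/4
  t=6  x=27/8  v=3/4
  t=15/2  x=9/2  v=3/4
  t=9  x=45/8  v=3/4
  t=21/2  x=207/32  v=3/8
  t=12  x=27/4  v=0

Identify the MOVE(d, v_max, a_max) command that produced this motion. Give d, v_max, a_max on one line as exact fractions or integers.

d=27/4 v_max=3/4 a_max=1/4

final state: t=12, x=27/4, v=0 → d = 27/4
a_max = (3/8−0)/(3/2−0) = 1/4
max v = 3/4 over t∈[3,9] → v_max = 3/4
check: 3/4·(3+6) = 27/4 ✓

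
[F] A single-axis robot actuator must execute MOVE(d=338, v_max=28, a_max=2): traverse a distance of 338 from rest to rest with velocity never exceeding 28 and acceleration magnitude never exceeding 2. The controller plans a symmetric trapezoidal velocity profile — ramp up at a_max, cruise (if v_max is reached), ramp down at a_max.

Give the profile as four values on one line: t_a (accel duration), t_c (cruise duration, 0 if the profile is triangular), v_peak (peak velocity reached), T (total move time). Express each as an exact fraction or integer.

t_a=13 t_c=0 v_peak=26 T=26

v_max²/a_max = 28²/2 = 392
338 < 392 → triangular
v_peak = √(338·2) = √676 = 26
t_a = 26/2 = 13; t_c = 0
T = 2·13 = 26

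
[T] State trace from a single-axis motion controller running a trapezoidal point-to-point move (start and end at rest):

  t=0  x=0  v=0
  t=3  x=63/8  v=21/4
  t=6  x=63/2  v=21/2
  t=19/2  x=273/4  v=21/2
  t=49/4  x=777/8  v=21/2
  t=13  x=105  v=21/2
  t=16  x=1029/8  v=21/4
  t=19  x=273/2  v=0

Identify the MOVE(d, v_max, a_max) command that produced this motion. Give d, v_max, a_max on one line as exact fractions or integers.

final state: t=19, x=273/2, v=0 → d = 273/2
a_max = (21/4−0)/(3−0) = 7/4
max v = 21/2 over t∈[6,13] → v_max = 21/2
check: 21/2·(6+7) = 273/2 ✓

d=273/2 v_max=21/2 a_max=7/4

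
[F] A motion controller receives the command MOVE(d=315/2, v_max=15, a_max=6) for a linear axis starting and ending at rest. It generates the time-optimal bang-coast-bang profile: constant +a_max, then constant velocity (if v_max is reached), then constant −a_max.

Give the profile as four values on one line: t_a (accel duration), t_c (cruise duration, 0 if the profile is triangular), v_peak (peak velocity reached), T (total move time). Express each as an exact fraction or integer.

v_max²/a_max = 15²/6 = 75/2
315/2 ≥ 75/2 → trapezoidal
t_a = 15/6 = 5/2; v_peak = 15
d_cruise = 315/2 − 75/2 = 120; t_c = 120/15 = 8
T = 2·5/2 + 8 = 13

t_a=5/2 t_c=8 v_peak=15 T=13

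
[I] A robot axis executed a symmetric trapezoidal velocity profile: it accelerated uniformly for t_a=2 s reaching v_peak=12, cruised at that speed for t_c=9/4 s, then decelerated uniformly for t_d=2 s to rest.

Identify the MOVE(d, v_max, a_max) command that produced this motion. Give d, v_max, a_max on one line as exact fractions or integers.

d=51 v_max=12 a_max=6

a_max = 12/2 = 6
d_a = ½·12·2 = 12; d_c = 12·9/4 = 27
d = 2·12 + 27 = 51
t_c = 9/4 > 0 so v_max = 12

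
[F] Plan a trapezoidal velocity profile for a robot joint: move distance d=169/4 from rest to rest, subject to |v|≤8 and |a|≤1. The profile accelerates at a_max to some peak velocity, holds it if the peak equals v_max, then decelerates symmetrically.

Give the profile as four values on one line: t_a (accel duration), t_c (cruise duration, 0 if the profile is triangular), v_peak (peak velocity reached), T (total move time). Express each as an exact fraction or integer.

t_a=13/2 t_c=0 v_peak=13/2 T=13

v_max²/a_max = 8²/1 = 64
169/4 < 64 ⇒ no cruise
v_peak = √(169/4·1) = √(169/4) = 13/2
t_a = (13/2)/1 = 13/2; t_c = 0
T = 2·13/2 = 13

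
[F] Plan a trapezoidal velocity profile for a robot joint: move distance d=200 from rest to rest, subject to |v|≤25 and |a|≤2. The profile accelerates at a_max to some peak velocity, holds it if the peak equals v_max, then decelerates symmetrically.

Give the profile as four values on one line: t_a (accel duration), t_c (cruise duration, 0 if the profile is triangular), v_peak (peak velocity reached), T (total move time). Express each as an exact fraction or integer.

t_a=10 t_c=0 v_peak=20 T=20

vₘ²/aₘ = 25²/2 = 625/2
200 < 625/2 → triangular
v_peak = √(200·2) = √400 = 20
t_a = 20/2 = 10; t_c = 0
T = 2·10 = 20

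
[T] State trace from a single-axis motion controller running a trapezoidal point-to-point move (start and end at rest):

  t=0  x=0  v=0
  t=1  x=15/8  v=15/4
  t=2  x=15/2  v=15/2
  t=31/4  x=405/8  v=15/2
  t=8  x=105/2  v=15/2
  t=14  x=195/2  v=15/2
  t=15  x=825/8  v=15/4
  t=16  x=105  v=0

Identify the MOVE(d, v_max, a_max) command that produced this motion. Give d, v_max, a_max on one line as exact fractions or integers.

final state: t=16, x=105, v=0 → d = 105
a_max = (15/4−0)/(1−0) = 15/4
max v = 15/2 over t∈[2,14] → v_max = 15/2
check: 15/2·(2+12) = 105 ✓

d=105 v_max=15/2 a_max=15/4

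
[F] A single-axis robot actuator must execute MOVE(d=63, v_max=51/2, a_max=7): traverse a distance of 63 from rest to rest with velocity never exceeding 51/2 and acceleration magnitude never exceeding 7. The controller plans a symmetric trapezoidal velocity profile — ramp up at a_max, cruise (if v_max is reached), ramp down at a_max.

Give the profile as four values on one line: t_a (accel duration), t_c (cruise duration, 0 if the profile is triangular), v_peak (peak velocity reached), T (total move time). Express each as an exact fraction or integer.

vₘ²/aₘ = (51/2)²/7 = 2601/28
63 < 2601/28 so t_c = 0
v_peak = √(63·7) = √441 = 21
t_a = 21/7 = 3; t_c = 0
T = 2·3 = 6

t_a=3 t_c=0 v_peak=21 T=6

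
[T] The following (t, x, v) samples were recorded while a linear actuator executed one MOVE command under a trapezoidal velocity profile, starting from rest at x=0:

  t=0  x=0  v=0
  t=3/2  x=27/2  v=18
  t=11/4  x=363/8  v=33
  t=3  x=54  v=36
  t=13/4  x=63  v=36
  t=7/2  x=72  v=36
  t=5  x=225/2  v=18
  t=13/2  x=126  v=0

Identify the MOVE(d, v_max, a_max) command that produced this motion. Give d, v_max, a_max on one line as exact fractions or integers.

final state: t=13/2, x=126, v=0 → d = 126
a_max = (18−0)/(3/2−0) = 12
max v = 36 over t∈[3,7/2] → v_max = 36
check: 36·(3+1/2) = 126 ✓

d=126 v_max=36 a_max=12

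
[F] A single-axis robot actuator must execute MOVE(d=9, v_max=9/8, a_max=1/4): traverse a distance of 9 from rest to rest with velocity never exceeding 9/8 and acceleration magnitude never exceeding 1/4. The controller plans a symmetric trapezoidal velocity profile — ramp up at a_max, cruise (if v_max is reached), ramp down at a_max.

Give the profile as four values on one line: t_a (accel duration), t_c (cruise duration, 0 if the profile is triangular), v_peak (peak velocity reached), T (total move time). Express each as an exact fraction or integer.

vₘ²/aₘ = (9/8)²/(1/4) = 81/16
9 ≥ 81/16 ⇒ cruise phase
t_a = (9/8)/(1/4) = 9/2; v_peak = 9/8
d_cruise = 9 − 81/16 = 63/16; t_c = (63/16)/(9/8) = 7/2
T = 2·9/2 + 7/2 = 25/2

t_a=9/2 t_c=7/2 v_peak=9/8 T=25/2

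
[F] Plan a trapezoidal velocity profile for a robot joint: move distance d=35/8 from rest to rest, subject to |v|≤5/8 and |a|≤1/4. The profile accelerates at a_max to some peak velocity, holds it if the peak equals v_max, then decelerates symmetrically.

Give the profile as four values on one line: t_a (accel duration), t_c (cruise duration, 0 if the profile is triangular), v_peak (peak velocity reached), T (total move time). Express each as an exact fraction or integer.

vₘ²/aₘ = (5/8)²/(1/4) = 25/16
35/8 ≥ 25/16 so v_max reached
t_a = (5/8)/(1/4) = 5/2; v_peak = 5/8
d_cruise = 35/8 − 25/16 = 45/16; t_c = (45/16)/(5/8) = 9/2
T = 2·5/2 + 9/2 = 19/2

t_a=5/2 t_c=9/2 v_peak=5/8 T=19/2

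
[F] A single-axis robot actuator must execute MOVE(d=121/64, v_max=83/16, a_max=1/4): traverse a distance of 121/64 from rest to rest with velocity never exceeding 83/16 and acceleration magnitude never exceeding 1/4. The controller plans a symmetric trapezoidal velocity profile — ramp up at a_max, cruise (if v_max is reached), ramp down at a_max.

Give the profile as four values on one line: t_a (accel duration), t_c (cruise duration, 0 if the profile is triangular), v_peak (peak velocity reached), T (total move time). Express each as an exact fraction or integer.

vₘ²/aₘ = (83/16)²/(1/4) = 6889/64
121/64 < 6889/64 → triangular
v_peak = √(121/64·1/4) = √(121/256) = 11/16
t_a = (11/16)/(1/4) = 11/4; t_c = 0
T = 2·11/4 = 11/2

t_a=11/4 t_c=0 v_peak=11/16 T=11/2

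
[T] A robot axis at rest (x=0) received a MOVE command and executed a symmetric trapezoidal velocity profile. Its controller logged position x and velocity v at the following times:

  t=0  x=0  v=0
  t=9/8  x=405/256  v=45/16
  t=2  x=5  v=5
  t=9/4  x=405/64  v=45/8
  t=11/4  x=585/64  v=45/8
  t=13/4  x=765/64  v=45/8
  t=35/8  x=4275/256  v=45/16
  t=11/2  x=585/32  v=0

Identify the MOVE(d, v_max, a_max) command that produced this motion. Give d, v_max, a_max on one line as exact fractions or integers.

d=585/32 v_max=45/8 a_max=5/2

final state: t=11/2, x=585/32, v=0 → d = 585/32
a_max = (45/16−0)/(9/8−0) = 5/2
max v = 45/8 over t∈[9/4,13/4] → v_max = 45/8
check: 45/8·(9/4+1) = 585/32 ✓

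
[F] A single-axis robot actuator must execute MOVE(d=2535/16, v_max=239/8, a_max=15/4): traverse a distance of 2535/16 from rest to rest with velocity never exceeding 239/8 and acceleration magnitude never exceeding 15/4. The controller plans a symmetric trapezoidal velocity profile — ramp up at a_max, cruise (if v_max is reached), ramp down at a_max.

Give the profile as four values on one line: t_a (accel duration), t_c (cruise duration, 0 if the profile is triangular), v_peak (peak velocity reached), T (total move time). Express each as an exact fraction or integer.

t_a=13/2 t_c=0 v_peak=195/8 T=13

vₘ²/aₘ = (239/8)²/(15/4) = 57121/240
2535/16 < 57121/240 ⇒ no cruise
v_peak = √(2535/16·15/4) = √(38025/64) = 195/8
t_a = (195/8)/(15/4) = 13/2; t_c = 0
T = 2·13/2 = 13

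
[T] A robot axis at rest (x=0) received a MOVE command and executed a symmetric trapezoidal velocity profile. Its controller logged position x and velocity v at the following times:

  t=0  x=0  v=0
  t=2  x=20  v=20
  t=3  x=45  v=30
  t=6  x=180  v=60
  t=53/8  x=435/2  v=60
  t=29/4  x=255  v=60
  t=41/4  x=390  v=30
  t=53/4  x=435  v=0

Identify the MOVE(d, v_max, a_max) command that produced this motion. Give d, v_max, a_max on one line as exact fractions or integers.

final state: t=53/4, x=435, v=0 → d = 435
a_max = (20−0)/(2−0) = 10
max v = 60 over t∈[6,29/4] → v_max = 60
check: 60·(6+5/4) = 435 ✓

d=435 v_max=60 a_max=10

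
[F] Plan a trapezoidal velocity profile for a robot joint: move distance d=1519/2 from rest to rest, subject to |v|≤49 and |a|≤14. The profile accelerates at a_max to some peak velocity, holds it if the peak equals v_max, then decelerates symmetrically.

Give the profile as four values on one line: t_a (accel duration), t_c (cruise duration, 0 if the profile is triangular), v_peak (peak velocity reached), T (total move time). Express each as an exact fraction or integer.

t_a=7/2 t_c=12 v_peak=49 T=19

vₘ²/aₘ = 49²/14 = 343/2
1519/2 ≥ 343/2 ⇒ cruise phase
t_a = 49/14 = 7/2; v_peak = 49
d_cruise = 1519/2 − 343/2 = 588; t_c = 588/49 = 12
T = 2·7/2 + 12 = 19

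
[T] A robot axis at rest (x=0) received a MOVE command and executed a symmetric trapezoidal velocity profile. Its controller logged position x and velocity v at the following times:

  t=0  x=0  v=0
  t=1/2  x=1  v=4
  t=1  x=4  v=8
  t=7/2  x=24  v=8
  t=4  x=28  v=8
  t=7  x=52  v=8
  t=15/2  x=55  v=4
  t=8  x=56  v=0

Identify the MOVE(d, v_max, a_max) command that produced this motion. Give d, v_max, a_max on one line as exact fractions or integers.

d=56 v_max=8 a_max=8

final state: t=8, x=56, v=0 → d = 56
a_max = (4−0)/(1/2−0) = 8
max v = 8 over t∈[1,7] → v_max = 8
check: 8·(1+6) = 56 ✓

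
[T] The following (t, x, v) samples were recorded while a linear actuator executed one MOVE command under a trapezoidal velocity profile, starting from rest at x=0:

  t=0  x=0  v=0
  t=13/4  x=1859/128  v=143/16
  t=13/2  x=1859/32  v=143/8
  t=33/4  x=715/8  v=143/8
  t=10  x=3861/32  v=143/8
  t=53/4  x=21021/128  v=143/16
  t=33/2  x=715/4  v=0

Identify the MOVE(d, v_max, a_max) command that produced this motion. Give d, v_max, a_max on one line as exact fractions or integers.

d=715/4 v_max=143/8 a_max=11/4

final state: t=33/2, x=715/4, v=0 → d = 715/4
a_max = (143/16−0)/(13/4−0) = 11/4
max v = 143/8 over t∈[13/2,10] → v_max = 143/8
check: 143/8·(13/2+7/2) = 715/4 ✓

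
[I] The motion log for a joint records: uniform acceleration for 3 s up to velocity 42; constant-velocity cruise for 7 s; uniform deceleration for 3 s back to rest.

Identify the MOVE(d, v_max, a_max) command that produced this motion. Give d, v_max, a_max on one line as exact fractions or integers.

d=420 v_max=42 a_max=14

a_max = 42/3 = 14
d_a = ½·42·3 = 63; d_c = 42·7 = 294
d = 2·63 + 294 = 420
t_c = 7 > 0 → v_max = v_peak = 42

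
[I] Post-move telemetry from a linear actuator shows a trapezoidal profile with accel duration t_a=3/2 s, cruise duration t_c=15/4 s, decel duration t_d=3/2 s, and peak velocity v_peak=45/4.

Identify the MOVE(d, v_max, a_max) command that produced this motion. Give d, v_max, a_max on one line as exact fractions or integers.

d=945/16 v_max=45/4 a_max=15/2

a_max = (45/4)/(3/2) = 15/2
d_a = ½·45/4·3/2 = 135/16; d_c = 45/4·15/4 = 675/16
d = 2·135/16 + 675/16 = 945/16
t_c = 15/4 > 0 ⇒ limit active, v_max = 45/4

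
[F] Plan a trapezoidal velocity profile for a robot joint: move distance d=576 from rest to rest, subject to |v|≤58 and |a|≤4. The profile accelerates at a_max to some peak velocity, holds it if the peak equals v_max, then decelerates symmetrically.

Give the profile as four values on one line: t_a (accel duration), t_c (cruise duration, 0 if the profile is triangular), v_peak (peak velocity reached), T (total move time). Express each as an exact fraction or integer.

t_a=12 t_c=0 v_peak=48 T=24

v_max²/a_max = 58²/4 = 841
576 < 841 ⇒ no cruise
v_peak = √(576·4) = √2304 = 48
t_a = 48/4 = 12; t_c = 0
T = 2·12 = 24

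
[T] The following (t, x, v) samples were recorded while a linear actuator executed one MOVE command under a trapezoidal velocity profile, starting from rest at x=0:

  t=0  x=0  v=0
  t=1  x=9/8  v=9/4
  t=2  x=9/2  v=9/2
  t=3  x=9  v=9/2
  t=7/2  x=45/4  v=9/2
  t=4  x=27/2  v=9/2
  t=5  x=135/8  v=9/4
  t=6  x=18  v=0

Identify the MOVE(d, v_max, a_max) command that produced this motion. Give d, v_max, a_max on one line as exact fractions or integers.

final state: t=6, x=18, v=0 → d = 18
a_max = (9/4−0)/(1−0) = 9/4
max v = 9/2 over t∈[2,4] → v_max = 9/2
check: 9/2·(2+2) = 18 ✓

d=18 v_max=9/2 a_max=9/4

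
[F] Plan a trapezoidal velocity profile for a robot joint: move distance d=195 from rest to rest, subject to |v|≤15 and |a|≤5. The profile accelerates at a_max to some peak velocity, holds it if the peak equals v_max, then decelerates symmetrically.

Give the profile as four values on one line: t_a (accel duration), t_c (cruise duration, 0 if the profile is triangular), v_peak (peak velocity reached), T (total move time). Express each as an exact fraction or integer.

v_max²/a_max = 15²/5 = 45
195 ≥ 45 ⇒ cruise phase
t_a = 15/5 = 3; v_peak = 15
d_cruise = 195 − 45 = 150; t_c = 150/15 = 10
T = 2·3 + 10 = 16

t_a=3 t_c=10 v_peak=15 T=16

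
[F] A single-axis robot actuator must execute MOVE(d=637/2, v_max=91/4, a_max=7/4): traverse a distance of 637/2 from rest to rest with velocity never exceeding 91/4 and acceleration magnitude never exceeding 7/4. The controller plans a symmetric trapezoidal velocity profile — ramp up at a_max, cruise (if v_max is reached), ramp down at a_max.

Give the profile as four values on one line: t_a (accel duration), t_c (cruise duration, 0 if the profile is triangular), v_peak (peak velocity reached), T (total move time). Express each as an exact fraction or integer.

(v_max)²/a_max = (91/4)²/(7/4) = 1183/4
637/2 ≥ 1183/4 ⇒ cruise phase
t_a = (91/4)/(7/4) = 13; v_peak = 91/4
d_cruise = 637/2 − 1183/4 = 91/4; t_c = (91/4)/(91/4) = 1
T = 2·13 + 1 = 27

t_a=13 t_c=1 v_peak=91/4 T=27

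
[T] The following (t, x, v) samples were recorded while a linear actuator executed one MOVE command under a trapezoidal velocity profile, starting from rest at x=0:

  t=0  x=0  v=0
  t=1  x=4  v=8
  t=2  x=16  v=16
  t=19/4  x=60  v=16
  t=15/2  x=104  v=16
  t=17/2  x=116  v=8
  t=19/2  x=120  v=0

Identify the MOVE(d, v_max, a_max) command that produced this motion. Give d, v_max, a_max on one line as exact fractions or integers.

final state: t=19/2, x=120, v=0 → d = 120
a_max = (8−0)/(1−0) = 8
max v = 16 over t∈[2,15/2] → v_max = 16
check: 16·(2+11/2) = 120 ✓

d=120 v_max=16 a_max=8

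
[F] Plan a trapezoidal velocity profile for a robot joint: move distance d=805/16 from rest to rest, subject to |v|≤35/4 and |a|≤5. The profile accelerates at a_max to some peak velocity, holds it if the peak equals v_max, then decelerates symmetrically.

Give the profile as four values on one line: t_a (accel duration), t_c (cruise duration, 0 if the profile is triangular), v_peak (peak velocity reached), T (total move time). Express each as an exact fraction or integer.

t_a=7/4 t_c=4 v_peak=35/4 T=15/2

vₘ²/aₘ = (35/4)²/5 = 245/16
805/16 ≥ 245/16 ⇒ cruise phase
t_a = (35/4)/5 = 7/4; v_peak = 35/4
d_cruise = 805/16 − 245/16 = 35; t_c = 35/(35/4) = 4
T = 2·7/4 + 4 = 15/2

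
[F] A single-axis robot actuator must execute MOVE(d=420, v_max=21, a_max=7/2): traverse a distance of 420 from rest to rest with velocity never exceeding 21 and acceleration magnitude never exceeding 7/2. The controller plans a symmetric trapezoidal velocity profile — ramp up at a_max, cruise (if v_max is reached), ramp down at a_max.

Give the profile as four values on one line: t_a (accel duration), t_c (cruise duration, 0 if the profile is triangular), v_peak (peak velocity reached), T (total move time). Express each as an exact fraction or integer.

t_a=6 t_c=14 v_peak=21 T=26

vₘ²/aₘ = 21²/(7/2) = 126
420 ≥ 126 → trapezoidal
t_a = 21/(7/2) = 6; v_peak = 21
d_cruise = 420 − 126 = 294; t_c = 294/21 = 14
T = 2·6 + 14 = 26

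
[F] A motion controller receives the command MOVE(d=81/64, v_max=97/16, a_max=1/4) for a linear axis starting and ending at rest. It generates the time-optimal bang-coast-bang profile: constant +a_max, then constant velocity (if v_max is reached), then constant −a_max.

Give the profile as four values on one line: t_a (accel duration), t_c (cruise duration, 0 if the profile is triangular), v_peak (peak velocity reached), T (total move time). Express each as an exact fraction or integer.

t_a=9/4 t_c=0 v_peak=9/16 T=9/2

vₘ²/aₘ = (97/16)²/(1/4) = 9409/64
81/64 < 9409/64 → triangular
v_peak = √(81/64·1/4) = √(81/256) = 9/16
t_a = (9/16)/(1/4) = 9/4; t_c = 0
T = 2·9/4 = 9/2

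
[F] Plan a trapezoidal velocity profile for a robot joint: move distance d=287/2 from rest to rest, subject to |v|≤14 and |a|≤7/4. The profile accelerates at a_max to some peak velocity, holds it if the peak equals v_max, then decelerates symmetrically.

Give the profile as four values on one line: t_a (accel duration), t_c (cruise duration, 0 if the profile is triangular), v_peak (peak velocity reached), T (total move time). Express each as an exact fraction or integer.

v_max²/a_max = 14²/(7/4) = 112
287/2 ≥ 112 so v_max reached
t_a = 14/(7/4) = 8; v_peak = 14
d_cruise = 287/2 − 112 = 63/2; t_c = (63/2)/14 = 9/4
T = 2·8 + 9/4 = 73/4

t_a=8 t_c=9/4 v_peak=14 T=73/4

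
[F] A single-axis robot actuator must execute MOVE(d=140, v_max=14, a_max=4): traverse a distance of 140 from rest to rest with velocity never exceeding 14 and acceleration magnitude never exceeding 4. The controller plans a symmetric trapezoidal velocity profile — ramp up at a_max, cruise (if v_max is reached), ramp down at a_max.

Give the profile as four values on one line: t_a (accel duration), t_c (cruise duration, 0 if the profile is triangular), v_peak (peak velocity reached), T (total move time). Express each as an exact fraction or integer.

vₘ²/aₘ = 14²/4 = 49
140 ≥ 49 → trapezoidal
t_a = 14/4 = 7/2; v_peak = 14
d_cruise = 140 − 49 = 91; t_c = 91/14 = 13/2
T = 2·7/2 + 13/2 = 27/2

t_a=7/2 t_c=13/2 v_peak=14 T=27/2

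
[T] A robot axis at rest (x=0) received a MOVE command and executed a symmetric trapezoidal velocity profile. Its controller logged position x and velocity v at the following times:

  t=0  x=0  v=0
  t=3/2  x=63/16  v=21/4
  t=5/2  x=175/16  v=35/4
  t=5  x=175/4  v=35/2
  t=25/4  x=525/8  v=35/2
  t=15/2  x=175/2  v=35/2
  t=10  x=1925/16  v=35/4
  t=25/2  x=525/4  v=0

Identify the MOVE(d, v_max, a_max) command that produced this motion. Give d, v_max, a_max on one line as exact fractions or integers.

final state: t=25/2, x=525/4, v=0 → d = 525/4
a_max = (21/4−0)/(3/2−0) = 7/2
max v = 35/2 over t∈[5,15/2] → v_max = 35/2
check: 35/2·(5+5/2) = 525/4 ✓

d=525/4 v_max=35/2 a_max=7/2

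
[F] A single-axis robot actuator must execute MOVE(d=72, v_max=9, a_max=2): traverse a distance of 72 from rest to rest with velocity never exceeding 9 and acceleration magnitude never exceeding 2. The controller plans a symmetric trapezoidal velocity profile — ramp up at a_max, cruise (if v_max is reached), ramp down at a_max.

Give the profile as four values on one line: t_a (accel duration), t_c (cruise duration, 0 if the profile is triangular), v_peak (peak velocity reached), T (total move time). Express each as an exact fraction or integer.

v_max²/a_max = 9²/2 = 81/2
72 ≥ 81/2 so v_max reached
t_a = 9/2; v_peak = 9
d_cruise = 72 − 81/2 = 63/2; t_c = (63/2)/9 = 7/2
T = 2·9/2 + 7/2 = 25/2

t_a=9/2 t_c=7/2 v_peak=9 T=25/2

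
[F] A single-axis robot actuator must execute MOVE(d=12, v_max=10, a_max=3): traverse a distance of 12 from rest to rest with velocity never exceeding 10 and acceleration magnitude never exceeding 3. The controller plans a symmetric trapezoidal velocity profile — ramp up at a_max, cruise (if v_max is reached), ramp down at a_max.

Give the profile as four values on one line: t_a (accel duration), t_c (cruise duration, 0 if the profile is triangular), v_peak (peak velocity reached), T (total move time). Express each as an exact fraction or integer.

v_max²/a_max = 10²/3 = 100/3
12 < 100/3 → triangular
v_peak = √(12·3) = √36 = 6
t_a = 6/3 = 2; t_c = 0
T = 2·2 = 4

t_a=2 t_c=0 v_peak=6 T=4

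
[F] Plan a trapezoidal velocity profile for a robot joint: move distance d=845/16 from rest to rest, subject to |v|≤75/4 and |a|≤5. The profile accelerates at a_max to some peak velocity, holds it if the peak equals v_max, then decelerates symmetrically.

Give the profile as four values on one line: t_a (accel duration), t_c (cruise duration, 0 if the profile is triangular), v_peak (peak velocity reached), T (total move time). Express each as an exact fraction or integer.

t_a=13/4 t_c=0 v_peak=65/4 T=13/2

vₘ²/aₘ = (75/4)²/5 = 1125/16
845/16 < 1125/16 ⇒ no cruise
v_peak = √(845/16·5) = √(4225/16) = 65/4
t_a = (65/4)/5 = 13/4; t_c = 0
T = 2·13/4 = 13/2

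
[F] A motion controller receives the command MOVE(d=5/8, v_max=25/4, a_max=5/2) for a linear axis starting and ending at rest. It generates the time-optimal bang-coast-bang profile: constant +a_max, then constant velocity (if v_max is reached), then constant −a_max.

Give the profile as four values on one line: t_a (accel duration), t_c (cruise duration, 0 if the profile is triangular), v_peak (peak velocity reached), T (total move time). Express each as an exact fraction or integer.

t_a=1/2 t_c=0 v_peak=5/4 T=1

v_max²/a_max = (25/4)²/(5/2) = 125/8
5/8 < 125/8 so t_c = 0
v_peak = √(5/8·5/2) = √(25/16) = 5/4
t_a = (5/4)/(5/2) = 1/2; t_c = 0
T = 2·1/2 = 1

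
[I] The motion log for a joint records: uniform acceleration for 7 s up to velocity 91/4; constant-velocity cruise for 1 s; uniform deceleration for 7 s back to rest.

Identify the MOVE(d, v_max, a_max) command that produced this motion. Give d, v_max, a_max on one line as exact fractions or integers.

d=182 v_max=91/4 a_max=13/4

a_max = (91/4)/7 = 13/4
d_a = ½·91/4·7 = 637/8; d_c = 91/4·1 = 91/4
d = 2·637/8 + 91/4 = 182
t_c = 1 > 0 so v_max = 91/4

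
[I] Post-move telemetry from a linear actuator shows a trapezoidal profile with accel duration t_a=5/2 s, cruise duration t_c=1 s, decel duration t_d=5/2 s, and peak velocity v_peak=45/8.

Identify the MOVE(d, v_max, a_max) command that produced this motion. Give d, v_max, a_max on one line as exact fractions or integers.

a_max = (45/8)/(5/2) = 9/4
d_a = ½·45/8·5/2 = 225/32; d_c = 45/8·1 = 45/8
d = 2·225/32 + 45/8 = 315/16
t_c = 1 > 0 ⇒ limit active, v_max = 45/8

d=315/16 v_max=45/8 a_max=9/4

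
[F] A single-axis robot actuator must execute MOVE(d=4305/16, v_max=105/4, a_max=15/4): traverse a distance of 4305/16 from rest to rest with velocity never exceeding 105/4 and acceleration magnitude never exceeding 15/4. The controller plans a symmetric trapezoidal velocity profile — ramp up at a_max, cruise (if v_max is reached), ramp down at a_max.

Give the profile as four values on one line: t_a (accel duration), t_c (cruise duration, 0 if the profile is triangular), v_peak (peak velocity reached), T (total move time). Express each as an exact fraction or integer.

t_a=7 t_c=13/4 v_peak=105/4 T=69/4

vₘ²/aₘ = (105/4)²/(15/4) = 735/4
4305/16 ≥ 735/4 so v_max reached
t_a = (105/4)/(15/4) = 7; v_peak = 105/4
d_cruise = 4305/16 − 735/4 = 1365/16; t_c = (1365/16)/(105/4) = 13/4
T = 2·7 + 13/4 = 69/4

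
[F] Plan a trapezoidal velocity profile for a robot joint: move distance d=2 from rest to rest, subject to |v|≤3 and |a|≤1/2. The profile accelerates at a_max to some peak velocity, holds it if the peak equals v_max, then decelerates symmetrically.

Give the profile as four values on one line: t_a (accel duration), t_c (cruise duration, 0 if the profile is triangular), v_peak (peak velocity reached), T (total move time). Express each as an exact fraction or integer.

vₘ²/aₘ = 3²/(1/2) = 18
2 < 18 so t_c = 0
v_peak = √(2·1/2) = √1 = 1
t_a = 1/(1/2) = 2; t_c = 0
T = 2·2 = 4

t_a=2 t_c=0 v_peak=1 T=4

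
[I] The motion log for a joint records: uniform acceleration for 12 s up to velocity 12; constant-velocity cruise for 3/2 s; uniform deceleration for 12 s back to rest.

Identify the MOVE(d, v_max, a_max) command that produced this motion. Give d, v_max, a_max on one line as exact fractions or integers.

a_max = 12/12 = 1
d_a = ½·12·12 = 72; d_c = 12·3/2 = 18
d = 2·72 + 18 = 162
t_c = 3/2 > 0 so v_max = 12

d=162 v_max=12 a_max=1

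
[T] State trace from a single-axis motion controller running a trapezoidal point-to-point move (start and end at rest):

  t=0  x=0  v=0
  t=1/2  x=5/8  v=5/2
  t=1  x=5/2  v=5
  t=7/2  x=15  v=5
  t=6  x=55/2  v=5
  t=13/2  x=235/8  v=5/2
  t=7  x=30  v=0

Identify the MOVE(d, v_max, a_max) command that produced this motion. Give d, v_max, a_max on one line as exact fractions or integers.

d=30 v_max=5 a_max=5

final state: t=7, x=30, v=0 → d = 30
a_max = (5/2−0)/(1/2−0) = 5
max v = 5 over t∈[1,6] → v_max = 5
check: 5·(1+5) = 30 ✓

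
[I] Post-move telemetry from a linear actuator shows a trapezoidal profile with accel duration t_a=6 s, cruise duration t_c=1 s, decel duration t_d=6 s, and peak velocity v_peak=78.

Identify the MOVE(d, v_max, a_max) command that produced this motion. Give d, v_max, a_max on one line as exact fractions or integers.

d=546 v_max=78 a_max=13

a_max = 78/6 = 13
d_a = ½·78·6 = 234; d_c = 78·1 = 78
d = 2·234 + 78 = 546
t_c = 1 > 0 ⇒ limit active, v_max = 78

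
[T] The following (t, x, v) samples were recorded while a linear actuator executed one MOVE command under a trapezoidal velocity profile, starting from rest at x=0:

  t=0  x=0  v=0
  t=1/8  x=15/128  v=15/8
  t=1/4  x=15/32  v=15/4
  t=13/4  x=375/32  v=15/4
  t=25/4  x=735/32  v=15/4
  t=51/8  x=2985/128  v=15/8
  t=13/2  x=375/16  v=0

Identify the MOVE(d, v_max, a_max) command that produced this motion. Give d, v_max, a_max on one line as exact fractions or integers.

final state: t=13/2, x=375/16, v=0 → d = 375/16
a_max = (15/8−0)/(1/8−0) = 15
max v = 15/4 over t∈[1/4,25/4] → v_max = 15/4
check: 15/4·(1/4+6) = 375/16 ✓

d=375/16 v_max=15/4 a_max=15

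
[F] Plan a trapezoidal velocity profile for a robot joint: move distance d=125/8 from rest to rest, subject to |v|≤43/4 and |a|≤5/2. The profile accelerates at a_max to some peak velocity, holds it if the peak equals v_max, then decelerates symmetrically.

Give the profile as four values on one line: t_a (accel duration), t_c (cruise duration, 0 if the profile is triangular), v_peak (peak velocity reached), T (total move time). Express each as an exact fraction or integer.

(v_max)²/a_max = (43/4)²/(5/2) = 1849/40
125/8 < 1849/40 → triangular
v_peak = √(125/8·5/2) = √(625/16) = 25/4
t_a = (25/4)/(5/2) = 5/2; t_c = 0
T = 2·5/2 = 5

t_a=5/2 t_c=0 v_peak=25/4 T=5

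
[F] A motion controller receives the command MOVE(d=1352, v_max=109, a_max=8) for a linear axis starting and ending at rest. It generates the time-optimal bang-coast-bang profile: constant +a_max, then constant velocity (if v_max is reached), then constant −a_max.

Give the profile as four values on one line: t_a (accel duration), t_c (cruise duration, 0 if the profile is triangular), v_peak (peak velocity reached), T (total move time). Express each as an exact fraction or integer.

t_a=13 t_c=0 v_peak=104 T=26

(v_max)²/a_max = 109²/8 = 11881/8
1352 < 11881/8 ⇒ no cruise
v_peak = √(1352·8) = √10816 = 104
t_a = 104/8 = 13; t_c = 0
T = 2·13 = 26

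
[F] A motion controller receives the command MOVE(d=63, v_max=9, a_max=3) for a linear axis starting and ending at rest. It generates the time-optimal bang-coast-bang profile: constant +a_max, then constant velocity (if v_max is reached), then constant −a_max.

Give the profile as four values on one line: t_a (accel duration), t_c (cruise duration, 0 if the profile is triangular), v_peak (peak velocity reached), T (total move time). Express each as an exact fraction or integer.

t_a=3 t_c=4 v_peak=9 T=10

vₘ²/aₘ = 9²/3 = 27
63 ≥ 27 → trapezoidal
t_a = 9/3 = 3; v_peak = 9
d_cruise = 63 − 27 = 36; t_c = 36/9 = 4
T = 2·3 + 4 = 10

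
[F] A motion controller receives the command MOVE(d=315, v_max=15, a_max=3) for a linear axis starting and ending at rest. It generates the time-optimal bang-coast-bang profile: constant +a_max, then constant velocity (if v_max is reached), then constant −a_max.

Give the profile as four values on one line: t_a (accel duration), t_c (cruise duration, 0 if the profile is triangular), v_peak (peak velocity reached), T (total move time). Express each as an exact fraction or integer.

t_a=5 t_c=16 v_peak=15 T=26

vₘ²/aₘ = 15²/3 = 75
315 ≥ 75 → trapezoidal
t_a = 15/3 = 5; v_peak = 15
d_cruise = 315 − 75 = 240; t_c = 240/15 = 16
T = 2·5 + 16 = 26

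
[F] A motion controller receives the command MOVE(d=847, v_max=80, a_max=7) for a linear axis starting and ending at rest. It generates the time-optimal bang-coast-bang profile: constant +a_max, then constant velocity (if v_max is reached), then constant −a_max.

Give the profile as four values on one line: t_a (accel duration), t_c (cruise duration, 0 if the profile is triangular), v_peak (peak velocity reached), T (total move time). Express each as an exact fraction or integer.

vₘ²/aₘ = 80²/7 = 6400/7
847 < 6400/7 ⇒ no cruise
v_peak = √(847·7) = √5929 = 77
t_a = 77/7 = 11; t_c = 0
T = 2·11 = 22

t_a=11 t_c=0 v_peak=77 T=22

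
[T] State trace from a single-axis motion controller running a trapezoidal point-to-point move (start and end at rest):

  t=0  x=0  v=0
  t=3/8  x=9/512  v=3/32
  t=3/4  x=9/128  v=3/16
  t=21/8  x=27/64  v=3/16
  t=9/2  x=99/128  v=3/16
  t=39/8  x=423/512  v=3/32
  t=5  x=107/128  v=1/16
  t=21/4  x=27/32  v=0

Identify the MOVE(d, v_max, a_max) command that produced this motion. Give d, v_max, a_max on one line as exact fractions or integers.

d=27/32 v_max=3/16 a_max=1/4

final state: t=21/4, x=27/32, v=0 → d = 27/32
a_max = (3/32−0)/(3/8−0) = 1/4
max v = 3/16 over t∈[3/4,9/2] → v_max = 3/16
check: 3/16·(3/4+15/4) = 27/32 ✓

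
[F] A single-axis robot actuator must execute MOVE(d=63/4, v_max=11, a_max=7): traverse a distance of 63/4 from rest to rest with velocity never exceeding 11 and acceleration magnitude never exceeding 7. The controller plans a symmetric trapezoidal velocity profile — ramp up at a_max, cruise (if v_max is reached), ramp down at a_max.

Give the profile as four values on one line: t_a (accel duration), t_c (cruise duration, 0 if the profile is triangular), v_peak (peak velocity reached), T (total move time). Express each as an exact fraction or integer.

vₘ²/aₘ = 11²/7 = 121/7
63/4 < 121/7 → triangular
v_peak = √(63/4·7) = √(441/4) = 21/2
t_a = (21/2)/7 = 3/2; t_c = 0
T = 2·3/2 = 3

t_a=3/2 t_c=0 v_peak=21/2 T=3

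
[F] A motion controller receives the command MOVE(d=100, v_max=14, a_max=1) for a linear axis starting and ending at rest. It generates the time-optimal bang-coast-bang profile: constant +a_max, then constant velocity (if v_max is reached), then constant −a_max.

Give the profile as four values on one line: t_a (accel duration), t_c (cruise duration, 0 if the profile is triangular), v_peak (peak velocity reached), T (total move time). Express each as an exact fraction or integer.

v_max²/a_max = 14²/1 = 196
100 < 196 ⇒ no cruise
v_peak = √(100·1) = √100 = 10
t_a = 10/1 = 10; t_c = 0
T = 2·10 = 20

t_a=10 t_c=0 v_peak=10 T=20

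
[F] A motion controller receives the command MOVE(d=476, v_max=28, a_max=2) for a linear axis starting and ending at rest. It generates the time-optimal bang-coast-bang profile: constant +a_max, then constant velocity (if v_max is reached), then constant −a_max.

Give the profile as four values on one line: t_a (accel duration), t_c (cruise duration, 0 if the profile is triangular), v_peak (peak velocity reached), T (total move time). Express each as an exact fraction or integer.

v_max²/a_max = 28²/2 = 392
476 ≥ 392 so v_max reached
t_a = 28/2 = 14; v_peak = 28
d_cruise = 476 − 392 = 84; t_c = 84/28 = 3
T = 2·14 + 3 = 31

t_a=14 t_c=3 v_peak=28 T=31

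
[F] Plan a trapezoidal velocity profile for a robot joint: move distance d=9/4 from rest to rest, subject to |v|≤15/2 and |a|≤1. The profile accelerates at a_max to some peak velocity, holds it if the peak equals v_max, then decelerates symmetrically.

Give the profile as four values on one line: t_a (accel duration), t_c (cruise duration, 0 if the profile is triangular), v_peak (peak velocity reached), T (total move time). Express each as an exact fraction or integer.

vₘ²/aₘ = (15/2)²/1 = 225/4
9/4 < 225/4 → triangular
v_peak = √(9/4·1) = √(9/4) = 3/2
t_a = (3/2)/1 = 3/2; t_c = 0
T = 2·3/2 = 3

t_a=3/2 t_c=0 v_peak=3/2 T=3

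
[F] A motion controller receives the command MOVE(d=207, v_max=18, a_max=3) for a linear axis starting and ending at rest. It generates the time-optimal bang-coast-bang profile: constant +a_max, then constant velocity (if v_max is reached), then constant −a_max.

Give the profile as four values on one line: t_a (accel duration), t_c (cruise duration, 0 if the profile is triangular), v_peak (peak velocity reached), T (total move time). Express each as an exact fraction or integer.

t_a=6 t_c=11/2 v_peak=18 T=35/2

vₘ²/aₘ = 18²/3 = 108
207 ≥ 108 ⇒ cruise phase
t_a = 18/3 = 6; v_peak = 18
d_cruise = 207 − 108 = 99; t_c = 99/18 = 11/2
T = 2·6 + 11/2 = 35/2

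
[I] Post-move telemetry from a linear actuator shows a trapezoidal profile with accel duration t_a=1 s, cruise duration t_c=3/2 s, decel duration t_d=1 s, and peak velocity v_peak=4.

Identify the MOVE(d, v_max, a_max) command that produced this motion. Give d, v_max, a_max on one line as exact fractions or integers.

a_max = 4/1 = 4
d_a = ½·4·1 = 2; d_c = 4·3/2 = 6
d = 2·2 + 6 = 10
t_c = 3/2 > 0 → v_max = v_peak = 4

d=10 v_max=4 a_max=4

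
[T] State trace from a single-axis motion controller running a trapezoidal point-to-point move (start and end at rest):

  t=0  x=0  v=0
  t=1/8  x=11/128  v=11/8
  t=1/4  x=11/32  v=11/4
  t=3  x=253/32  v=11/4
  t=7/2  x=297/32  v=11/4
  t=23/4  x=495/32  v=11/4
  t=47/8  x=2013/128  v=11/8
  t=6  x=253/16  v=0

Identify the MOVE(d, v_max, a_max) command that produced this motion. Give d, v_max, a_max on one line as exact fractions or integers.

final state: t=6, x=253/16, v=0 → d = 253/16
a_max = (11/8−0)/(1/8−0) = 11
max v = 11/4 over t∈[1/4,23/4] → v_max = 11/4
check: 11/4·(1/4+11/2) = 253/16 ✓

d=253/16 v_max=11/4 a_max=11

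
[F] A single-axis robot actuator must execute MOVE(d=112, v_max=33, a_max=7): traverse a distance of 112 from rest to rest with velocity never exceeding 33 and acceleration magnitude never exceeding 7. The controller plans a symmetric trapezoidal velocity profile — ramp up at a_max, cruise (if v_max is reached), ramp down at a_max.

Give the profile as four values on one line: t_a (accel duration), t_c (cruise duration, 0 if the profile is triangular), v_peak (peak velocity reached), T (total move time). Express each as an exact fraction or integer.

t_a=4 t_c=0 v_peak=28 T=8

(v_max)²/a_max = 33²/7 = 1089/7
112 < 1089/7 ⇒ no cruise
v_peak = √(112·7) = √784 = 28
t_a = 28/7 = 4; t_c = 0
T = 2·4 = 8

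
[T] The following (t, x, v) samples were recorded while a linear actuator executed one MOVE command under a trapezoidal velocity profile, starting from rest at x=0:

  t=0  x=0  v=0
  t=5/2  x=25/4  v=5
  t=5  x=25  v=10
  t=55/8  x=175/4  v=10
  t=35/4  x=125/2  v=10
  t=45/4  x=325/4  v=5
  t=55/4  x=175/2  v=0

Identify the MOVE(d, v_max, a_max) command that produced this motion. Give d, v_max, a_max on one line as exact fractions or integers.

final state: t=55/4, x=175/2, v=0 → d = 175/2
a_max = (5−0)/(5/2−0) = 2
max v = 10 over t∈[5,35/4] → v_max = 10
check: 10·(5+15/4) = 175/2 ✓

d=175/2 v_max=10 a_max=2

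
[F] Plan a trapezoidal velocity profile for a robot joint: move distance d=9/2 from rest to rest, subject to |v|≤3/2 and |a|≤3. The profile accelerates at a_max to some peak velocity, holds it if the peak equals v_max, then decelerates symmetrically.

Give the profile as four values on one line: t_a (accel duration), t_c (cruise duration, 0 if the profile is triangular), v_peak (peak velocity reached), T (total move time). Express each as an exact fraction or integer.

vₘ²/aₘ = (3/2)²/3 = 3/4
9/2 ≥ 3/4 so v_max reached
t_a = (3/2)/3 = 1/2; v_peak = 3/2
d_cruise = 9/2 − 3/4 = 15/4; t_c = (15/4)/(3/2) = 5/2
T = 2·1/2 + 5/2 = 7/2

t_a=1/2 t_c=5/2 v_peak=3/2 T=7/2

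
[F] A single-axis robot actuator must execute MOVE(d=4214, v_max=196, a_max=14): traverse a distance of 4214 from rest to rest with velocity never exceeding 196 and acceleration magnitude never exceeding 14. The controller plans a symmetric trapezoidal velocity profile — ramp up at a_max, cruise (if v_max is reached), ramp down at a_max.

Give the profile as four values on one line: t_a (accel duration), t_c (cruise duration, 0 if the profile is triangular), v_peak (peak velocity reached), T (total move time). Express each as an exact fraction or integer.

(v_max)²/a_max = 196²/14 = 2744
4214 ≥ 2744 → trapezoidal
t_a = 196/14 = 14; v_peak = 196
d_cruise = 4214 − 2744 = 1470; t_c = 1470/196 = 15/2
T = 2·14 + 15/2 = 71/2

t_a=14 t_c=15/2 v_peak=196 T=71/2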